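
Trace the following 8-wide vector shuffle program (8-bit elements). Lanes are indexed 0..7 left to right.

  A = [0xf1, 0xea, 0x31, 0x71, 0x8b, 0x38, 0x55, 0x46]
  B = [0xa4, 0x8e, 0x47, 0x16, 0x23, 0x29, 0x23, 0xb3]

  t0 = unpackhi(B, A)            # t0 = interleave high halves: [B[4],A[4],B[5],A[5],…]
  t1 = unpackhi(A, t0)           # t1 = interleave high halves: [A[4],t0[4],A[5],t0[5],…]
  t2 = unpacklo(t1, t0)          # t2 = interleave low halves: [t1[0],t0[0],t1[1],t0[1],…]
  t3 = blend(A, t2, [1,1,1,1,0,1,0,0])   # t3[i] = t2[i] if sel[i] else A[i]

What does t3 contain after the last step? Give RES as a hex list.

RES = [0x8b, 0x23, 0x23, 0x8b, 0x8b, 0x29, 0x55, 0x46]

t0 = [0x23, 0x8b, 0x29, 0x38, 0x23, 0x55, 0xb3, 0x46]
t1 = [0x8b, 0x23, 0x38, 0x55, 0x55, 0xb3, 0x46, 0x46]
t2 = [0x8b, 0x23, 0x23, 0x8b, 0x38, 0x29, 0x55, 0x38]
t3 = [0x8b, 0x23, 0x23, 0x8b, 0x8b, 0x29, 0x55, 0x46]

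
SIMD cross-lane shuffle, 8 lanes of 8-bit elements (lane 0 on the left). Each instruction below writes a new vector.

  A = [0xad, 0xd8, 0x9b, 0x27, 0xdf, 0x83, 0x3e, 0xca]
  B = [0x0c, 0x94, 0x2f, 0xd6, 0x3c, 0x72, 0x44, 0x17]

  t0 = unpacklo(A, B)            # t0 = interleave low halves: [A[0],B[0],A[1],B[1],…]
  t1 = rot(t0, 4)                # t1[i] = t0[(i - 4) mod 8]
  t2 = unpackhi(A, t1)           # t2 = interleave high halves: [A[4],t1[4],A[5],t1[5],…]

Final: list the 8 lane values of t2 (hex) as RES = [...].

t0 = [0xad, 0x0c, 0xd8, 0x94, 0x9b, 0x2f, 0x27, 0xd6]
t1 = [0x9b, 0x2f, 0x27, 0xd6, 0xad, 0x0c, 0xd8, 0x94]
t2 = [0xdf, 0xad, 0x83, 0x0c, 0x3e, 0xd8, 0xca, 0x94]

RES = [0xdf, 0xad, 0x83, 0x0c, 0x3e, 0xd8, 0xca, 0x94]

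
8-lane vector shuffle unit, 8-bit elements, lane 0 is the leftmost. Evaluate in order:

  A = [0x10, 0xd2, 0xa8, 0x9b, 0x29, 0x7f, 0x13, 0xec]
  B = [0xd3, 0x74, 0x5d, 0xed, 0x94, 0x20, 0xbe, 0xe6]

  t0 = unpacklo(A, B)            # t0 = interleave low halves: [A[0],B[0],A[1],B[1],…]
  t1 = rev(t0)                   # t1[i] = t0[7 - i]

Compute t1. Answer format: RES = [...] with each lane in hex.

RES = [ 0xed  0x9b  0x5d  0xa8  0x74  0xd2  0xd3  0x10 ]

→ t0 |10|d3|d2|74|a8|5d|9b|ed|
→ t1 |ed|9b|5d|a8|74|d2|d3|10|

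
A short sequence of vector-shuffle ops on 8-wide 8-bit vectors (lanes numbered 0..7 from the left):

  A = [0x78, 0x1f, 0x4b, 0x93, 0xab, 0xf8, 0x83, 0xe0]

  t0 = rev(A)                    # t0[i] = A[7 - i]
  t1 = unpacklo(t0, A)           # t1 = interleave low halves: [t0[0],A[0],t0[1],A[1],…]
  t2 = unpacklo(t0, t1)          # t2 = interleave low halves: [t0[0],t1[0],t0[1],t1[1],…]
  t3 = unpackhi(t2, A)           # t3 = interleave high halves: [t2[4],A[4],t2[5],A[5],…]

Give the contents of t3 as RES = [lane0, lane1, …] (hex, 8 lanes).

→ t0 |e0|83|f8|ab|93|4b|1f|78|
→ t1 |e0|78|83|1f|f8|4b|ab|93|
→ t2 |e0|e0|83|78|f8|83|ab|1f|
→ t3 |f8|ab|83|f8|ab|83|1f|e0|

RES = [ 0xf8  0xab  0x83  0xf8  0xab  0x83  0x1f  0xe0 ]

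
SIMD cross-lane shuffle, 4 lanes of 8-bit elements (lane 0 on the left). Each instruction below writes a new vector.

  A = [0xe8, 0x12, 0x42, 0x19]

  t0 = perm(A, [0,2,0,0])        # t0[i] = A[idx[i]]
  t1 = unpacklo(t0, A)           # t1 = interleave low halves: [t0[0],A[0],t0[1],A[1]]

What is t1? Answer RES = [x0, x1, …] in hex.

RES = [0xe8, 0xe8, 0x42, 0x12]

  t0: e8 42 e8 e8
  t1: e8 e8 42 12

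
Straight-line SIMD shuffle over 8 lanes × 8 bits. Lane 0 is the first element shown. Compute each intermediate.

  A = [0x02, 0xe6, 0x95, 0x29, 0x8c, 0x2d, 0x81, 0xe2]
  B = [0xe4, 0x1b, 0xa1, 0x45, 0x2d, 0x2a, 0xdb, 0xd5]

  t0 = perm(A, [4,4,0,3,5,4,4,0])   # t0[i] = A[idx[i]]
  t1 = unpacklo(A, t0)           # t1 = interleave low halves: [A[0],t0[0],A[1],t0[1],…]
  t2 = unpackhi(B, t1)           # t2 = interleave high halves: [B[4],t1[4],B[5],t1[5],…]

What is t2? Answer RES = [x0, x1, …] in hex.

RES = [0x2d, 0x95, 0x2a, 0x02, 0xdb, 0x29, 0xd5, 0x29]

t0 = [0x8c, 0x8c, 0x02, 0x29, 0x2d, 0x8c, 0x8c, 0x02]
t1 = [0x02, 0x8c, 0xe6, 0x8c, 0x95, 0x02, 0x29, 0x29]
t2 = [0x2d, 0x95, 0x2a, 0x02, 0xdb, 0x29, 0xd5, 0x29]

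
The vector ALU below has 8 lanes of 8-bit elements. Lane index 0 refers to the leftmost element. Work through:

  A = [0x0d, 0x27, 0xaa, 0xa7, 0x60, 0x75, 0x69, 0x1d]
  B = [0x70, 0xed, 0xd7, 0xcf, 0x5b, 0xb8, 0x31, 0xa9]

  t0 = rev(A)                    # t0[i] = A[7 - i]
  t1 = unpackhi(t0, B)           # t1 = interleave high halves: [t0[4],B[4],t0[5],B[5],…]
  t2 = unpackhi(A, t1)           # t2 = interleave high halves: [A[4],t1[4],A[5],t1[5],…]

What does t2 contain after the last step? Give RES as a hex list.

RES = [0x60, 0x27, 0x75, 0x31, 0x69, 0x0d, 0x1d, 0xa9]

→ t0 |1d|69|75|60|a7|aa|27|0d|
→ t1 |a7|5b|aa|b8|27|31|0d|a9|
→ t2 |60|27|75|31|69|0d|1d|a9|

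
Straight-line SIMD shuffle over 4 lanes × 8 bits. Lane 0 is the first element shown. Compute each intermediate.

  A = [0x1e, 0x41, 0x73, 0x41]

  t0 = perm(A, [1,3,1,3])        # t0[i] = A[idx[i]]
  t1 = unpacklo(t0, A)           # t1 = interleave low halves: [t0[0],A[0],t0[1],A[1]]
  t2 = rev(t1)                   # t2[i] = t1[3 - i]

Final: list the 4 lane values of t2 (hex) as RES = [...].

RES = [ 0x41  0x41  0x1e  0x41 ]

  t0: 41 41 41 41
  t1: 41 1e 41 41
  t2: 41 41 1e 41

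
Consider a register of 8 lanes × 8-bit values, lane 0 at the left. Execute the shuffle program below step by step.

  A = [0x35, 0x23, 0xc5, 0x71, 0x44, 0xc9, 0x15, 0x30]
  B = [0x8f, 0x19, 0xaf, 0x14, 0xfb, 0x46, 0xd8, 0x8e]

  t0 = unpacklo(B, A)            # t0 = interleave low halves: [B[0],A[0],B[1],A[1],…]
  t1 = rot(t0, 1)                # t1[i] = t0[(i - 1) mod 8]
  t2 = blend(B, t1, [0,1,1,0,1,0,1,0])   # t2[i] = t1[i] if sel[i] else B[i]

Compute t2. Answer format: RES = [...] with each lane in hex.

t0 = [0x8f, 0x35, 0x19, 0x23, 0xaf, 0xc5, 0x14, 0x71]
t1 = [0x71, 0x8f, 0x35, 0x19, 0x23, 0xaf, 0xc5, 0x14]
t2 = [0x8f, 0x8f, 0x35, 0x14, 0x23, 0x46, 0xc5, 0x8e]

RES = [0x8f, 0x8f, 0x35, 0x14, 0x23, 0x46, 0xc5, 0x8e]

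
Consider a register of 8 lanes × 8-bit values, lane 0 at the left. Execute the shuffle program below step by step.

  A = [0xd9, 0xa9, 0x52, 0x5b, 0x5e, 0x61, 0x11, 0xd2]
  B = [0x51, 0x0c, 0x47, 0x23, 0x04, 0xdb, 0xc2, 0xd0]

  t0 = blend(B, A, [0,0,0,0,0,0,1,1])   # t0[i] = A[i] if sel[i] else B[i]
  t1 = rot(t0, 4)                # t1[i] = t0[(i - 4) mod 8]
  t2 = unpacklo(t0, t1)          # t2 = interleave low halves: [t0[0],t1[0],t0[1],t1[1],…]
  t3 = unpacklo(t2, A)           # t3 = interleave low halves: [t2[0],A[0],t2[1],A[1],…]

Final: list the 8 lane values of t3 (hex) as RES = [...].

RES = [ 0x51  0xd9  0x04  0xa9  0x0c  0x52  0xdb  0x5b ]

  t0: 51 0c 47 23 04 db 11 d2
  t1: 04 db 11 d2 51 0c 47 23
  t2: 51 04 0c db 47 11 23 d2
  t3: 51 d9 04 a9 0c 52 db 5b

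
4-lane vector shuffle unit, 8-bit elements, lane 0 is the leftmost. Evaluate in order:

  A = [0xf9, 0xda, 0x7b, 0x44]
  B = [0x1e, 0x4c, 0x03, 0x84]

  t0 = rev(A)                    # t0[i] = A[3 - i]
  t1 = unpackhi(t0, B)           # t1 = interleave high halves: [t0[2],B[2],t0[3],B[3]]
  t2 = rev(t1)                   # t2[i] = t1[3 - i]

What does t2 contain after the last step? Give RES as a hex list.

t0 = [0x44, 0x7b, 0xda, 0xf9]
t1 = [0xda, 0x03, 0xf9, 0x84]
t2 = [0x84, 0xf9, 0x03, 0xda]

RES = [0x84, 0xf9, 0x03, 0xda]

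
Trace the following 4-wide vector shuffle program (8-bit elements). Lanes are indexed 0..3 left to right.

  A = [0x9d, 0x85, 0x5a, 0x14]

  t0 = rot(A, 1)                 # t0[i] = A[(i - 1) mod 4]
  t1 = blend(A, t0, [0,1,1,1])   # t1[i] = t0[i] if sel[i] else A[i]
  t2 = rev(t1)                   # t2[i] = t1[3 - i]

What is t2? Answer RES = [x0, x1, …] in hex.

  t0: 14 9d 85 5a
  t1: 9d 9d 85 5a
  t2: 5a 85 9d 9d

RES = [0x5a, 0x85, 0x9d, 0x9d]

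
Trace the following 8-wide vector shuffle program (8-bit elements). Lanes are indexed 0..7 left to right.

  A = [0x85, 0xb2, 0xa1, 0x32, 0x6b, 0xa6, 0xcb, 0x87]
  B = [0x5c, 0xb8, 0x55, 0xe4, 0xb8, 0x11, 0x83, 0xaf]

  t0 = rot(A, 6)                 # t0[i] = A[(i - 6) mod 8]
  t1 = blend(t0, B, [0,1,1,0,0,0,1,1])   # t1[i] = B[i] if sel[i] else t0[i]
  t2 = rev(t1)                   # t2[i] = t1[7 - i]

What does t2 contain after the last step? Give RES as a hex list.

t0 = [0xa1, 0x32, 0x6b, 0xa6, 0xcb, 0x87, 0x85, 0xb2]
t1 = [0xa1, 0xb8, 0x55, 0xa6, 0xcb, 0x87, 0x83, 0xaf]
t2 = [0xaf, 0x83, 0x87, 0xcb, 0xa6, 0x55, 0xb8, 0xa1]

RES = [ 0xaf  0x83  0x87  0xcb  0xa6  0x55  0xb8  0xa1 ]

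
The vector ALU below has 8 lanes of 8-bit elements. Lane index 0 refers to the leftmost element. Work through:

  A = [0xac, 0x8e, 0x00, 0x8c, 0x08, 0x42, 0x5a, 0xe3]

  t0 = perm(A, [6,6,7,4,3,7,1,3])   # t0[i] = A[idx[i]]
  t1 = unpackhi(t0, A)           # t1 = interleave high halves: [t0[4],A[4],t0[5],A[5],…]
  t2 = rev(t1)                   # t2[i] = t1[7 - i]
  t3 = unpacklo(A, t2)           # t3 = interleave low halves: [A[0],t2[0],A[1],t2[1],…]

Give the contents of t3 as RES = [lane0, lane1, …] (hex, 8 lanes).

RES = [ 0xac  0xe3  0x8e  0x8c  0x00  0x5a  0x8c  0x8e ]

→ t0 |5a|5a|e3|08|8c|e3|8e|8c|
→ t1 |8c|08|e3|42|8e|5a|8c|e3|
→ t2 |e3|8c|5a|8e|42|e3|08|8c|
→ t3 |ac|e3|8e|8c|00|5a|8c|8e|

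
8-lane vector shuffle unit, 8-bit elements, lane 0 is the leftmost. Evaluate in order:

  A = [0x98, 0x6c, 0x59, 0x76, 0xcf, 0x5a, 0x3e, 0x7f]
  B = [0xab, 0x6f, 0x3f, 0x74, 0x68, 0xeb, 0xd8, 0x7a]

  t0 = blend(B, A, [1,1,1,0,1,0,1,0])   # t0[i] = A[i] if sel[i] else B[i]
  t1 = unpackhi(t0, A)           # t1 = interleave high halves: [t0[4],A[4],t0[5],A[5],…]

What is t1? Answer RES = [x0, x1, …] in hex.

RES = [ 0xcf  0xcf  0xeb  0x5a  0x3e  0x3e  0x7a  0x7f ]

t0 = [0x98, 0x6c, 0x59, 0x74, 0xcf, 0xeb, 0x3e, 0x7a]
t1 = [0xcf, 0xcf, 0xeb, 0x5a, 0x3e, 0x3e, 0x7a, 0x7f]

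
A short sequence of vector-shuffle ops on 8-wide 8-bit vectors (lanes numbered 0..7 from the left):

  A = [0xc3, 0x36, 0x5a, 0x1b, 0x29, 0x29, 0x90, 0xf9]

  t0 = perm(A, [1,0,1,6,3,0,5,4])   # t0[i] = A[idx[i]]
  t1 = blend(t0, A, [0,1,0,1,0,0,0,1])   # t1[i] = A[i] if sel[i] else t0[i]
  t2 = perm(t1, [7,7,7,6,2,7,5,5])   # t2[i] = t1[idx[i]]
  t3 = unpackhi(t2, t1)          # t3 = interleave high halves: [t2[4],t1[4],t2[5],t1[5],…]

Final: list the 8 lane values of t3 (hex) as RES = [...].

RES = [ 0x36  0x1b  0xf9  0xc3  0xc3  0x29  0xc3  0xf9 ]

  t0: 36 c3 36 90 1b c3 29 29
  t1: 36 36 36 1b 1b c3 29 f9
  t2: f9 f9 f9 29 36 f9 c3 c3
  t3: 36 1b f9 c3 c3 29 c3 f9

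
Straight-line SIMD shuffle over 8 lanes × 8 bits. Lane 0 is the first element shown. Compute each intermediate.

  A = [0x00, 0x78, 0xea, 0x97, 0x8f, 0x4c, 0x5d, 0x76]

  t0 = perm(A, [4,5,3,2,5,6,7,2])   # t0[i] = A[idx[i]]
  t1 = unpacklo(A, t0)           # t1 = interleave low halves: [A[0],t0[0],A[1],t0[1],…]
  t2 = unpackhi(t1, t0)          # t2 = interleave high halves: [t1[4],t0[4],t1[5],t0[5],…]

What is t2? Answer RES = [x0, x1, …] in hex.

t0 = [0x8f, 0x4c, 0x97, 0xea, 0x4c, 0x5d, 0x76, 0xea]
t1 = [0x00, 0x8f, 0x78, 0x4c, 0xea, 0x97, 0x97, 0xea]
t2 = [0xea, 0x4c, 0x97, 0x5d, 0x97, 0x76, 0xea, 0xea]

RES = [ 0xea  0x4c  0x97  0x5d  0x97  0x76  0xea  0xea ]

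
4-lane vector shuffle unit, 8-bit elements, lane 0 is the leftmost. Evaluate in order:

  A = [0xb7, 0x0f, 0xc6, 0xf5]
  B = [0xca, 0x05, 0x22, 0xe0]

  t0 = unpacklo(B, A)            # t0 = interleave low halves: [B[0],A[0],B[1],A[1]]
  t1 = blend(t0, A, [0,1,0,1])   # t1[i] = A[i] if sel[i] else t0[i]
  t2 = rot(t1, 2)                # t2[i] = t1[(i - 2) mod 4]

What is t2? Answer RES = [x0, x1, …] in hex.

→ t0 |ca|b7|05|0f|
→ t1 |ca|0f|05|f5|
→ t2 |05|f5|ca|0f|

RES = [0x05, 0xf5, 0xca, 0x0f]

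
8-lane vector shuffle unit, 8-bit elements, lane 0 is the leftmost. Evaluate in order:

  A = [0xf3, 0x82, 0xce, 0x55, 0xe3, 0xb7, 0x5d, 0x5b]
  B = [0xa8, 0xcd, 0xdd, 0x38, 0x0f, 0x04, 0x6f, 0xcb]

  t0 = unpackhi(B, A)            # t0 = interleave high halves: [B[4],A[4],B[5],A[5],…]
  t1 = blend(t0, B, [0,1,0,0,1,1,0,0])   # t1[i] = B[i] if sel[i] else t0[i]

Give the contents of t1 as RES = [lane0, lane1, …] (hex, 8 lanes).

RES = [0x0f, 0xcd, 0x04, 0xb7, 0x0f, 0x04, 0xcb, 0x5b]

→ t0 |0f|e3|04|b7|6f|5d|cb|5b|
→ t1 |0f|cd|04|b7|0f|04|cb|5b|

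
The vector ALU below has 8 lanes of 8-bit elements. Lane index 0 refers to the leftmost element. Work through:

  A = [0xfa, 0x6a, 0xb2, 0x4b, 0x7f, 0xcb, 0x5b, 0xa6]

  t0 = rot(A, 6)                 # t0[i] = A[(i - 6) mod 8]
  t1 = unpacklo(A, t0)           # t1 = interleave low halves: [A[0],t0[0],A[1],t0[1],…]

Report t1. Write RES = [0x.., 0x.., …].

RES = [0xfa, 0xb2, 0x6a, 0x4b, 0xb2, 0x7f, 0x4b, 0xcb]

t0 = [0xb2, 0x4b, 0x7f, 0xcb, 0x5b, 0xa6, 0xfa, 0x6a]
t1 = [0xfa, 0xb2, 0x6a, 0x4b, 0xb2, 0x7f, 0x4b, 0xcb]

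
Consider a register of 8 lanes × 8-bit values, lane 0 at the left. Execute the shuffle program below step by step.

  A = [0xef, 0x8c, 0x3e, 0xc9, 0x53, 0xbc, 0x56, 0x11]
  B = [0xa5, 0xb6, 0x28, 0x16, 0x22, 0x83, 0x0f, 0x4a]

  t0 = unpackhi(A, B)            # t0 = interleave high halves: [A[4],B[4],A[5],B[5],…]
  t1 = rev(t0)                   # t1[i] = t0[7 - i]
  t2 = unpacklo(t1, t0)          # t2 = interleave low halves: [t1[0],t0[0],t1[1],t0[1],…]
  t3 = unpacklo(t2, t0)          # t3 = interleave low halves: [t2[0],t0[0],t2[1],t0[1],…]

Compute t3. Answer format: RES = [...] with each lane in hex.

t0 = [0x53, 0x22, 0xbc, 0x83, 0x56, 0x0f, 0x11, 0x4a]
t1 = [0x4a, 0x11, 0x0f, 0x56, 0x83, 0xbc, 0x22, 0x53]
t2 = [0x4a, 0x53, 0x11, 0x22, 0x0f, 0xbc, 0x56, 0x83]
t3 = [0x4a, 0x53, 0x53, 0x22, 0x11, 0xbc, 0x22, 0x83]

RES = [0x4a, 0x53, 0x53, 0x22, 0x11, 0xbc, 0x22, 0x83]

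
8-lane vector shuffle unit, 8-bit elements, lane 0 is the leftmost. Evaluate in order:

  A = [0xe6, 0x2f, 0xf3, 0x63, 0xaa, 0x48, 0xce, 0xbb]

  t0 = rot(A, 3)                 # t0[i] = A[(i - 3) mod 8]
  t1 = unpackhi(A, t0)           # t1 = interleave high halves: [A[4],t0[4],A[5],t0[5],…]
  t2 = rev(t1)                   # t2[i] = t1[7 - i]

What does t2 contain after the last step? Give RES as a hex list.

RES = [ 0xaa  0xbb  0x63  0xce  0xf3  0x48  0x2f  0xaa ]

→ t0 |48|ce|bb|e6|2f|f3|63|aa|
→ t1 |aa|2f|48|f3|ce|63|bb|aa|
→ t2 |aa|bb|63|ce|f3|48|2f|aa|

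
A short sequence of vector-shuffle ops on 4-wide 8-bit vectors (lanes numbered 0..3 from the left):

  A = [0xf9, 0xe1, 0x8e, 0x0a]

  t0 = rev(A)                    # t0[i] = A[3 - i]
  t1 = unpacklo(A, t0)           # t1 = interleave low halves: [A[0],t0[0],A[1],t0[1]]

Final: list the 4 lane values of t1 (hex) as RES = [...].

RES = [ 0xf9  0x0a  0xe1  0x8e ]

t0 = [0x0a, 0x8e, 0xe1, 0xf9]
t1 = [0xf9, 0x0a, 0xe1, 0x8e]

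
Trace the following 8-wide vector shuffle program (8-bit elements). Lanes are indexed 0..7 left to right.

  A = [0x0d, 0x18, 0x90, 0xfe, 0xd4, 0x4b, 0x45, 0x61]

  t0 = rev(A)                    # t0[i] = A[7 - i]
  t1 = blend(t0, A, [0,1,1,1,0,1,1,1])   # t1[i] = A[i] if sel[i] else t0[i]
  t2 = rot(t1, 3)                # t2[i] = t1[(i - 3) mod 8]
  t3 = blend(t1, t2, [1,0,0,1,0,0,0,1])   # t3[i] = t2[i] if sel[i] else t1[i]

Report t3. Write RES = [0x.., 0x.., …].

RES = [0x4b, 0x18, 0x90, 0x61, 0xfe, 0x4b, 0x45, 0xfe]

t0 = [0x61, 0x45, 0x4b, 0xd4, 0xfe, 0x90, 0x18, 0x0d]
t1 = [0x61, 0x18, 0x90, 0xfe, 0xfe, 0x4b, 0x45, 0x61]
t2 = [0x4b, 0x45, 0x61, 0x61, 0x18, 0x90, 0xfe, 0xfe]
t3 = [0x4b, 0x18, 0x90, 0x61, 0xfe, 0x4b, 0x45, 0xfe]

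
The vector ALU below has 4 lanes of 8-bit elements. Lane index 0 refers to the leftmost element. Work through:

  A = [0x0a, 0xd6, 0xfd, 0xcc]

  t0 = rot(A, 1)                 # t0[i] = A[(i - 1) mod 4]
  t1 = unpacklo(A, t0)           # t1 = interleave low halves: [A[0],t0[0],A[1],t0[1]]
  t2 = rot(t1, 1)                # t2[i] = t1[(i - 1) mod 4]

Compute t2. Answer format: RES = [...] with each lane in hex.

RES = [0x0a, 0x0a, 0xcc, 0xd6]

→ t0 |cc|0a|d6|fd|
→ t1 |0a|cc|d6|0a|
→ t2 |0a|0a|cc|d6|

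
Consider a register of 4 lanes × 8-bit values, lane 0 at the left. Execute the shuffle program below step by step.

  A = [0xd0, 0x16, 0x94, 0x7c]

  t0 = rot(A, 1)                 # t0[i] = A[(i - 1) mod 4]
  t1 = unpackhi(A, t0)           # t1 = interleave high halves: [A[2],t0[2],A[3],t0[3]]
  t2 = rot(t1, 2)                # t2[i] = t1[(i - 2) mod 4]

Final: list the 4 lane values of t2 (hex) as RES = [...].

RES = [ 0x7c  0x94  0x94  0x16 ]

→ t0 |7c|d0|16|94|
→ t1 |94|16|7c|94|
→ t2 |7c|94|94|16|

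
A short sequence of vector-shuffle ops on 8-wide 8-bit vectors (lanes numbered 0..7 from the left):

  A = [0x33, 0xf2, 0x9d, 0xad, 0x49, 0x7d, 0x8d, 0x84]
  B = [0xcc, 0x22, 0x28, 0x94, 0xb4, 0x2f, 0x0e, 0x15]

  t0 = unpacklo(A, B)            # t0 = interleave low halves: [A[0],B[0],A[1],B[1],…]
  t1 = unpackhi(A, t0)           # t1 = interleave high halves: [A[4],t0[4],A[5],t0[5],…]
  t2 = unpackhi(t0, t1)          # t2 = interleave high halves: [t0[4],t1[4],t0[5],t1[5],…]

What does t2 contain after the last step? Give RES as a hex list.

t0 = [0x33, 0xcc, 0xf2, 0x22, 0x9d, 0x28, 0xad, 0x94]
t1 = [0x49, 0x9d, 0x7d, 0x28, 0x8d, 0xad, 0x84, 0x94]
t2 = [0x9d, 0x8d, 0x28, 0xad, 0xad, 0x84, 0x94, 0x94]

RES = [0x9d, 0x8d, 0x28, 0xad, 0xad, 0x84, 0x94, 0x94]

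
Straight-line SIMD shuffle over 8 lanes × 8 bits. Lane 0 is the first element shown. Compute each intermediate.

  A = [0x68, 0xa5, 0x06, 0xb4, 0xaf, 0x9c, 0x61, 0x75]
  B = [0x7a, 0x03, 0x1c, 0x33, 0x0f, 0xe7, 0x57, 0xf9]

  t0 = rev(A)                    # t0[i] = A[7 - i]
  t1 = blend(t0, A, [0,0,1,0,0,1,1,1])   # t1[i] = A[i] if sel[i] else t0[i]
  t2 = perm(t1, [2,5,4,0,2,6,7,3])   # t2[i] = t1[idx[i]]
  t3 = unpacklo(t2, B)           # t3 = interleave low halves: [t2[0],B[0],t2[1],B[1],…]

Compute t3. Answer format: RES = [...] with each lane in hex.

RES = [0x06, 0x7a, 0x9c, 0x03, 0xb4, 0x1c, 0x75, 0x33]

t0 = [0x75, 0x61, 0x9c, 0xaf, 0xb4, 0x06, 0xa5, 0x68]
t1 = [0x75, 0x61, 0x06, 0xaf, 0xb4, 0x9c, 0x61, 0x75]
t2 = [0x06, 0x9c, 0xb4, 0x75, 0x06, 0x61, 0x75, 0xaf]
t3 = [0x06, 0x7a, 0x9c, 0x03, 0xb4, 0x1c, 0x75, 0x33]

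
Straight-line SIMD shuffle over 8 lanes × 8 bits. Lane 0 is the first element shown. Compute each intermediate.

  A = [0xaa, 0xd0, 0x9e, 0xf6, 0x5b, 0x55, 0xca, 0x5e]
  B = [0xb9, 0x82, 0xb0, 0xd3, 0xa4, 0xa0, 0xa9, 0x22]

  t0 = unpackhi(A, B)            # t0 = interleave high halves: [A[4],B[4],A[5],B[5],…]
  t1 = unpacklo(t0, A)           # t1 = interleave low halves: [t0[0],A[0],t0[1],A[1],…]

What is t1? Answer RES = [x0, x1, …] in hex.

RES = [0x5b, 0xaa, 0xa4, 0xd0, 0x55, 0x9e, 0xa0, 0xf6]

→ t0 |5b|a4|55|a0|ca|a9|5e|22|
→ t1 |5b|aa|a4|d0|55|9e|a0|f6|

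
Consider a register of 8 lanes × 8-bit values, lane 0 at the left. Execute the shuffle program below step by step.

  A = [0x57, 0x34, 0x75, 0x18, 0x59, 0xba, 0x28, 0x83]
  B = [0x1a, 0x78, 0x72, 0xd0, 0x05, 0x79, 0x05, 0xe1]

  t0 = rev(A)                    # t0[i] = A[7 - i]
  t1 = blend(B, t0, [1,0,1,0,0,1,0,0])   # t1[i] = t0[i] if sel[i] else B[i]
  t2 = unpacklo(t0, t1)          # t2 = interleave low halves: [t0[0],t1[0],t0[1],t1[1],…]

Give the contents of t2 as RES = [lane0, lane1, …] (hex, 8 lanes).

RES = [0x83, 0x83, 0x28, 0x78, 0xba, 0xba, 0x59, 0xd0]

t0 = [0x83, 0x28, 0xba, 0x59, 0x18, 0x75, 0x34, 0x57]
t1 = [0x83, 0x78, 0xba, 0xd0, 0x05, 0x75, 0x05, 0xe1]
t2 = [0x83, 0x83, 0x28, 0x78, 0xba, 0xba, 0x59, 0xd0]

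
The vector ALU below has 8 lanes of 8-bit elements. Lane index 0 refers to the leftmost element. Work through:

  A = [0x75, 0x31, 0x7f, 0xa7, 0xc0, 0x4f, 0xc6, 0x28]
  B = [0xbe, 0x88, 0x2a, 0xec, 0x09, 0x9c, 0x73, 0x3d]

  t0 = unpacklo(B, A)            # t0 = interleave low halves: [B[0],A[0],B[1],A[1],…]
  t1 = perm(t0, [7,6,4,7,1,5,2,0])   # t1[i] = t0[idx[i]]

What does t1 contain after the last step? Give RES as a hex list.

RES = [0xa7, 0xec, 0x2a, 0xa7, 0x75, 0x7f, 0x88, 0xbe]

  t0: be 75 88 31 2a 7f ec a7
  t1: a7 ec 2a a7 75 7f 88 be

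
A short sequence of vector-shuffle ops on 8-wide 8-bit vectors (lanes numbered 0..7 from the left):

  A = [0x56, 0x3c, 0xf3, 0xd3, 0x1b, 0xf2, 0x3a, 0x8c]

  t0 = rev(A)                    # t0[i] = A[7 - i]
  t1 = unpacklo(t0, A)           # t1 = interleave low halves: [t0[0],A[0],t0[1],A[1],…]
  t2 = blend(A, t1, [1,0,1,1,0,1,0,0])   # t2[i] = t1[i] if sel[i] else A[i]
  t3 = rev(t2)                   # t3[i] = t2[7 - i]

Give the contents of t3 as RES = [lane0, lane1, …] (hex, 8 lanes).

  t0: 8c 3a f2 1b d3 f3 3c 56
  t1: 8c 56 3a 3c f2 f3 1b d3
  t2: 8c 3c 3a 3c 1b f3 3a 8c
  t3: 8c 3a f3 1b 3c 3a 3c 8c

RES = [ 0x8c  0x3a  0xf3  0x1b  0x3c  0x3a  0x3c  0x8c ]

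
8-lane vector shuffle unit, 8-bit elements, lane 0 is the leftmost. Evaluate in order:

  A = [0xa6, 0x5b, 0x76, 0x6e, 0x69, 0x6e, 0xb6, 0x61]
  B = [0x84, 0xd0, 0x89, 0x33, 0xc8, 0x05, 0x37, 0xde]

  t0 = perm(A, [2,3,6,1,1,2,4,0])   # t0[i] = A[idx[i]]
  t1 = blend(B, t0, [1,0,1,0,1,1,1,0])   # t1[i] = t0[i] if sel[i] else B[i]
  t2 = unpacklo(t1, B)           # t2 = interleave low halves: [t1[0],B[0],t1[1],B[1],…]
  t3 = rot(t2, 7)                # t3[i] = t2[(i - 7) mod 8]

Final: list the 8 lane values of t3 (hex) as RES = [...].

t0 = [0x76, 0x6e, 0xb6, 0x5b, 0x5b, 0x76, 0x69, 0xa6]
t1 = [0x76, 0xd0, 0xb6, 0x33, 0x5b, 0x76, 0x69, 0xde]
t2 = [0x76, 0x84, 0xd0, 0xd0, 0xb6, 0x89, 0x33, 0x33]
t3 = [0x84, 0xd0, 0xd0, 0xb6, 0x89, 0x33, 0x33, 0x76]

RES = [ 0x84  0xd0  0xd0  0xb6  0x89  0x33  0x33  0x76 ]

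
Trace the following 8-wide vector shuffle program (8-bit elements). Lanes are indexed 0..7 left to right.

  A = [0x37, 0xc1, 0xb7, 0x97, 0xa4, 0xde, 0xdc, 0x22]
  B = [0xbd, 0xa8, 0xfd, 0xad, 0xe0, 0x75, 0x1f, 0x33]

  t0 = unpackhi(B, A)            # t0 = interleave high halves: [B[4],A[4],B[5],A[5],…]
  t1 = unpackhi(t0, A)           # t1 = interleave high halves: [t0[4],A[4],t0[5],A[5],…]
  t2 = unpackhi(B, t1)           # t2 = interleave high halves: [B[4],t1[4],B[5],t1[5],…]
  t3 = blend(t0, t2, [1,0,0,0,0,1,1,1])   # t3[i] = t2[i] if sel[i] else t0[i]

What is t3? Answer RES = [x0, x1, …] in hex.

t0 = [0xe0, 0xa4, 0x75, 0xde, 0x1f, 0xdc, 0x33, 0x22]
t1 = [0x1f, 0xa4, 0xdc, 0xde, 0x33, 0xdc, 0x22, 0x22]
t2 = [0xe0, 0x33, 0x75, 0xdc, 0x1f, 0x22, 0x33, 0x22]
t3 = [0xe0, 0xa4, 0x75, 0xde, 0x1f, 0x22, 0x33, 0x22]

RES = [ 0xe0  0xa4  0x75  0xde  0x1f  0x22  0x33  0x22 ]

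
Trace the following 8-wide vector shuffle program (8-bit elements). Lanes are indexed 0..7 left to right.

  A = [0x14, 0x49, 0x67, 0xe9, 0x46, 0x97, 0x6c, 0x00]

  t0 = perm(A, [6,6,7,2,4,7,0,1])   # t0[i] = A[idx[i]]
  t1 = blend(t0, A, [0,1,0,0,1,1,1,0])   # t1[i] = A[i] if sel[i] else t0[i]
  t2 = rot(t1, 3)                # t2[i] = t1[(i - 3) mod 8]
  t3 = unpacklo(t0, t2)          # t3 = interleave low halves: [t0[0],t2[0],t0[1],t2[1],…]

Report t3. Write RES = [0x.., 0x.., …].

  t0: 6c 6c 00 67 46 00 14 49
  t1: 6c 49 00 67 46 97 6c 49
  t2: 97 6c 49 6c 49 00 67 46
  t3: 6c 97 6c 6c 00 49 67 6c

RES = [0x6c, 0x97, 0x6c, 0x6c, 0x00, 0x49, 0x67, 0x6c]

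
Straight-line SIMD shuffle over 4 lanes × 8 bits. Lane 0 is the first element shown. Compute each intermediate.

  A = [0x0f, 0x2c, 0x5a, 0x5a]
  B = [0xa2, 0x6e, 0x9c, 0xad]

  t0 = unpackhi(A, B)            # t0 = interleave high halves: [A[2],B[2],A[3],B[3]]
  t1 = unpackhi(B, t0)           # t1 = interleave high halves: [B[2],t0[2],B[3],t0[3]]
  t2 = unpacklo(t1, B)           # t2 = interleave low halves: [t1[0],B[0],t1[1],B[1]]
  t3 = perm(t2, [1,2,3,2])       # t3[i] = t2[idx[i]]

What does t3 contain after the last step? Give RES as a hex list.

t0 = [0x5a, 0x9c, 0x5a, 0xad]
t1 = [0x9c, 0x5a, 0xad, 0xad]
t2 = [0x9c, 0xa2, 0x5a, 0x6e]
t3 = [0xa2, 0x5a, 0x6e, 0x5a]

RES = [ 0xa2  0x5a  0x6e  0x5a ]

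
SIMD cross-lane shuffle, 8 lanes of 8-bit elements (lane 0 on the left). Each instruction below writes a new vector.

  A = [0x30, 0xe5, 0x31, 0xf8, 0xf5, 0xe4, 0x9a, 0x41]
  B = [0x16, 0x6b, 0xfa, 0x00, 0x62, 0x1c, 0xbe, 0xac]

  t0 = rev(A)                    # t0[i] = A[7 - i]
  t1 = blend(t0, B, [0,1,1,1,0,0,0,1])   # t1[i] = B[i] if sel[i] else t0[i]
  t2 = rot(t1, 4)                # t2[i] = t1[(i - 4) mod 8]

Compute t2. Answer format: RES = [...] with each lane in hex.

t0 = [0x41, 0x9a, 0xe4, 0xf5, 0xf8, 0x31, 0xe5, 0x30]
t1 = [0x41, 0x6b, 0xfa, 0x00, 0xf8, 0x31, 0xe5, 0xac]
t2 = [0xf8, 0x31, 0xe5, 0xac, 0x41, 0x6b, 0xfa, 0x00]

RES = [ 0xf8  0x31  0xe5  0xac  0x41  0x6b  0xfa  0x00 ]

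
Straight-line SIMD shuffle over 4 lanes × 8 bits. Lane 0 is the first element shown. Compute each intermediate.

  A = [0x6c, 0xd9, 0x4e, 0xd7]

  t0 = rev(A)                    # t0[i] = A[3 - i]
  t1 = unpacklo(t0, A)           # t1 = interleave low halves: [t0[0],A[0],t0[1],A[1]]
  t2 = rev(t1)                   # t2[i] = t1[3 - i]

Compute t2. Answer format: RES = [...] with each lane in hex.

  t0: d7 4e d9 6c
  t1: d7 6c 4e d9
  t2: d9 4e 6c d7

RES = [ 0xd9  0x4e  0x6c  0xd7 ]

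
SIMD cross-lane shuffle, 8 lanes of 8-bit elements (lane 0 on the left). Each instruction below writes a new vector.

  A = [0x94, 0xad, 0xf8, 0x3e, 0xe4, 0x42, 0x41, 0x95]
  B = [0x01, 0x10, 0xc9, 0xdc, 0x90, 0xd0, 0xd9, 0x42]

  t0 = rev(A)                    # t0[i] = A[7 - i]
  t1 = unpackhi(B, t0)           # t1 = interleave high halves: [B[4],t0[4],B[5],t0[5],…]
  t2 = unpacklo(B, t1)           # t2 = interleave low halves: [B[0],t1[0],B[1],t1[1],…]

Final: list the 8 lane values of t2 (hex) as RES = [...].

RES = [ 0x01  0x90  0x10  0x3e  0xc9  0xd0  0xdc  0xf8 ]

t0 = [0x95, 0x41, 0x42, 0xe4, 0x3e, 0xf8, 0xad, 0x94]
t1 = [0x90, 0x3e, 0xd0, 0xf8, 0xd9, 0xad, 0x42, 0x94]
t2 = [0x01, 0x90, 0x10, 0x3e, 0xc9, 0xd0, 0xdc, 0xf8]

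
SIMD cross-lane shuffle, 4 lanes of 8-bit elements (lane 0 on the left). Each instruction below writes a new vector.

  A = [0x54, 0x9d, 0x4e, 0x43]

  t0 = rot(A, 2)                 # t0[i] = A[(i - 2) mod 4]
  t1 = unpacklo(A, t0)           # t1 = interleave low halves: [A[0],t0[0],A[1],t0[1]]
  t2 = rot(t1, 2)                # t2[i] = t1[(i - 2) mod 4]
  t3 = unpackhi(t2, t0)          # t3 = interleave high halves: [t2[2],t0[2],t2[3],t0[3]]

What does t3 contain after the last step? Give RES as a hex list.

RES = [ 0x54  0x54  0x4e  0x9d ]

  t0: 4e 43 54 9d
  t1: 54 4e 9d 43
  t2: 9d 43 54 4e
  t3: 54 54 4e 9d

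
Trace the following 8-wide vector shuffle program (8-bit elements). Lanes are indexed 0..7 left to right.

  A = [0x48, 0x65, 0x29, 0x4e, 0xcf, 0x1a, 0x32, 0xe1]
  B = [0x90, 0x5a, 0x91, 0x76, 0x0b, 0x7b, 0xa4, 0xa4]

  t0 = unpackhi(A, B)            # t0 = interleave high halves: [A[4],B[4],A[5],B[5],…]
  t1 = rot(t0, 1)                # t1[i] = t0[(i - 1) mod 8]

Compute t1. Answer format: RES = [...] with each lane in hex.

→ t0 |cf|0b|1a|7b|32|a4|e1|a4|
→ t1 |a4|cf|0b|1a|7b|32|a4|e1|

RES = [0xa4, 0xcf, 0x0b, 0x1a, 0x7b, 0x32, 0xa4, 0xe1]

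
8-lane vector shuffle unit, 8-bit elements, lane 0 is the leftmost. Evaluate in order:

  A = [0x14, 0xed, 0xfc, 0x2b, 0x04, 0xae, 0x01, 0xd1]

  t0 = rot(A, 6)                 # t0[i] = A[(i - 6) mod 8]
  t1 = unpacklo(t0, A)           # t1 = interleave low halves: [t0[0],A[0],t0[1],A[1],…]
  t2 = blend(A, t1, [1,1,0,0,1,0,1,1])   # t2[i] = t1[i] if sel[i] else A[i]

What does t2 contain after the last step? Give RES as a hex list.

RES = [ 0xfc  0x14  0xfc  0x2b  0x04  0xae  0xae  0x2b ]

t0 = [0xfc, 0x2b, 0x04, 0xae, 0x01, 0xd1, 0x14, 0xed]
t1 = [0xfc, 0x14, 0x2b, 0xed, 0x04, 0xfc, 0xae, 0x2b]
t2 = [0xfc, 0x14, 0xfc, 0x2b, 0x04, 0xae, 0xae, 0x2b]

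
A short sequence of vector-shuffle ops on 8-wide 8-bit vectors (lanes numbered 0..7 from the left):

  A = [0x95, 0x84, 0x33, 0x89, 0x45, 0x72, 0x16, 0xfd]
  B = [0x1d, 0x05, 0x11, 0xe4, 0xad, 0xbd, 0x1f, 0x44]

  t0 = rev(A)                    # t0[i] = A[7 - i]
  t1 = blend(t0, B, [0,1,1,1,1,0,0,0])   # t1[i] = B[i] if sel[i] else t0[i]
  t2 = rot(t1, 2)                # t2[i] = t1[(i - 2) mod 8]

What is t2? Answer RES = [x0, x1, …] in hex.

→ t0 |fd|16|72|45|89|33|84|95|
→ t1 |fd|05|11|e4|ad|33|84|95|
→ t2 |84|95|fd|05|11|e4|ad|33|

RES = [0x84, 0x95, 0xfd, 0x05, 0x11, 0xe4, 0xad, 0x33]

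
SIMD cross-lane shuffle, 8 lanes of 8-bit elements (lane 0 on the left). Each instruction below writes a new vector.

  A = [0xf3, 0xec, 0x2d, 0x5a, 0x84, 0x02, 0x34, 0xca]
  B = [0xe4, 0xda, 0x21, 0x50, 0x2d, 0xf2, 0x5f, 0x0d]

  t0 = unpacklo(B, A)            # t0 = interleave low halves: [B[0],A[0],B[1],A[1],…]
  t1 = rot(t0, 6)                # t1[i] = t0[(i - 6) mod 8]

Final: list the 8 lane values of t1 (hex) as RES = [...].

→ t0 |e4|f3|da|ec|21|2d|50|5a|
→ t1 |da|ec|21|2d|50|5a|e4|f3|

RES = [0xda, 0xec, 0x21, 0x2d, 0x50, 0x5a, 0xe4, 0xf3]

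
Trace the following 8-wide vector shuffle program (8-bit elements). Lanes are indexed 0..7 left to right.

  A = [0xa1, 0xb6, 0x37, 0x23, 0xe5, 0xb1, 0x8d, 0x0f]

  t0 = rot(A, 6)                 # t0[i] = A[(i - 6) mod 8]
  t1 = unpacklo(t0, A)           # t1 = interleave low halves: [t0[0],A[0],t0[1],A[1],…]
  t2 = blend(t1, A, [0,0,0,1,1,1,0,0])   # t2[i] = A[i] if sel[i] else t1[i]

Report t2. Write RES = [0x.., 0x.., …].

RES = [ 0x37  0xa1  0x23  0x23  0xe5  0xb1  0xb1  0x23 ]

t0 = [0x37, 0x23, 0xe5, 0xb1, 0x8d, 0x0f, 0xa1, 0xb6]
t1 = [0x37, 0xa1, 0x23, 0xb6, 0xe5, 0x37, 0xb1, 0x23]
t2 = [0x37, 0xa1, 0x23, 0x23, 0xe5, 0xb1, 0xb1, 0x23]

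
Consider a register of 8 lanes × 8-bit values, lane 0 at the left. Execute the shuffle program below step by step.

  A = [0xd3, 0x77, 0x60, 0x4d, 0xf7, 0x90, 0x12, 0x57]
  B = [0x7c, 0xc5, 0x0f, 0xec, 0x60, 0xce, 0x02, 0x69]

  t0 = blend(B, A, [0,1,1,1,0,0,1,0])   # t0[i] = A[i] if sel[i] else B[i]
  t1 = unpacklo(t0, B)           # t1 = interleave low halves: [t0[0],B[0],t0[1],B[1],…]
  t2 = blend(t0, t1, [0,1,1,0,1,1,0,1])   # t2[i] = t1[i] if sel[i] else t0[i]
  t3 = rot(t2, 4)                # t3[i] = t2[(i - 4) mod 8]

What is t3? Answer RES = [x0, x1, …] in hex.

t0 = [0x7c, 0x77, 0x60, 0x4d, 0x60, 0xce, 0x12, 0x69]
t1 = [0x7c, 0x7c, 0x77, 0xc5, 0x60, 0x0f, 0x4d, 0xec]
t2 = [0x7c, 0x7c, 0x77, 0x4d, 0x60, 0x0f, 0x12, 0xec]
t3 = [0x60, 0x0f, 0x12, 0xec, 0x7c, 0x7c, 0x77, 0x4d]

RES = [0x60, 0x0f, 0x12, 0xec, 0x7c, 0x7c, 0x77, 0x4d]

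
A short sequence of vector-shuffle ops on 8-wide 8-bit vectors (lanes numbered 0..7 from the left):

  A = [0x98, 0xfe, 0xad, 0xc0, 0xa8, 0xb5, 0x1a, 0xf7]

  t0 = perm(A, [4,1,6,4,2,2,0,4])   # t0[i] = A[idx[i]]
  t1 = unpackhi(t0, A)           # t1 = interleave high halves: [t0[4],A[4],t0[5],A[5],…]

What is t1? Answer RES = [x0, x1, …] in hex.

→ t0 |a8|fe|1a|a8|ad|ad|98|a8|
→ t1 |ad|a8|ad|b5|98|1a|a8|f7|

RES = [ 0xad  0xa8  0xad  0xb5  0x98  0x1a  0xa8  0xf7 ]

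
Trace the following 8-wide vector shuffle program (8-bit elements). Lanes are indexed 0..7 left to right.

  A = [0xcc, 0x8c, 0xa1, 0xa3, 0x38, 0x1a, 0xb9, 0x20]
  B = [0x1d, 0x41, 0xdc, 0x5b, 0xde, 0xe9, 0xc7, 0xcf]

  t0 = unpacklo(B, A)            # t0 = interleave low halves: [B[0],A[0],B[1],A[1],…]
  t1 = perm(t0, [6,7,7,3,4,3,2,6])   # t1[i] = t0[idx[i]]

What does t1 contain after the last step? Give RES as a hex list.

RES = [ 0x5b  0xa3  0xa3  0x8c  0xdc  0x8c  0x41  0x5b ]

→ t0 |1d|cc|41|8c|dc|a1|5b|a3|
→ t1 |5b|a3|a3|8c|dc|8c|41|5b|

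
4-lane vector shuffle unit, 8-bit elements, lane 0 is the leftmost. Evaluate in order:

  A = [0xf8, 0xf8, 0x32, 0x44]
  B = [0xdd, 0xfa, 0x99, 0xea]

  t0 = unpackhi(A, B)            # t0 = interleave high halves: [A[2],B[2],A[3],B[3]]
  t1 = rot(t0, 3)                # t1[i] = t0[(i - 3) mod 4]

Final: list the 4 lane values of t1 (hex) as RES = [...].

→ t0 |32|99|44|ea|
→ t1 |99|44|ea|32|

RES = [0x99, 0x44, 0xea, 0x32]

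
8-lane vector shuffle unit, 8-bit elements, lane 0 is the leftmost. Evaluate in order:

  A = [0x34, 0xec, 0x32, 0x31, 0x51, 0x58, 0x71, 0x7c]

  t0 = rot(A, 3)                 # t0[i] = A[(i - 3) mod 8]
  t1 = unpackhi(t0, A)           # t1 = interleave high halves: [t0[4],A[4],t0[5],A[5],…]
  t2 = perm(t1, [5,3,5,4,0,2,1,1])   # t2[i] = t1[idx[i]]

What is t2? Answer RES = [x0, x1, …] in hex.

→ t0 |58|71|7c|34|ec|32|31|51|
→ t1 |ec|51|32|58|31|71|51|7c|
→ t2 |71|58|71|31|ec|32|51|51|

RES = [0x71, 0x58, 0x71, 0x31, 0xec, 0x32, 0x51, 0x51]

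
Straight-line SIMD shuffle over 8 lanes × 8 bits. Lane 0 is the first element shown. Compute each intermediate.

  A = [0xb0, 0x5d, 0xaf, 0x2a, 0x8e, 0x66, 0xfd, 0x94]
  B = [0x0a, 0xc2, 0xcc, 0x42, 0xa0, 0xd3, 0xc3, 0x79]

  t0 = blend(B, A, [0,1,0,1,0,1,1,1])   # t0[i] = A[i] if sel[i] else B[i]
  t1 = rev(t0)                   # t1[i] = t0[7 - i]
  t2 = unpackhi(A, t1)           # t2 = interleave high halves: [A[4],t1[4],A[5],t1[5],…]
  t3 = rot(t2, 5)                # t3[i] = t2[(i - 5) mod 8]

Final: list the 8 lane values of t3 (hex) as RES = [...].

t0 = [0x0a, 0x5d, 0xcc, 0x2a, 0xa0, 0x66, 0xfd, 0x94]
t1 = [0x94, 0xfd, 0x66, 0xa0, 0x2a, 0xcc, 0x5d, 0x0a]
t2 = [0x8e, 0x2a, 0x66, 0xcc, 0xfd, 0x5d, 0x94, 0x0a]
t3 = [0xcc, 0xfd, 0x5d, 0x94, 0x0a, 0x8e, 0x2a, 0x66]

RES = [ 0xcc  0xfd  0x5d  0x94  0x0a  0x8e  0x2a  0x66 ]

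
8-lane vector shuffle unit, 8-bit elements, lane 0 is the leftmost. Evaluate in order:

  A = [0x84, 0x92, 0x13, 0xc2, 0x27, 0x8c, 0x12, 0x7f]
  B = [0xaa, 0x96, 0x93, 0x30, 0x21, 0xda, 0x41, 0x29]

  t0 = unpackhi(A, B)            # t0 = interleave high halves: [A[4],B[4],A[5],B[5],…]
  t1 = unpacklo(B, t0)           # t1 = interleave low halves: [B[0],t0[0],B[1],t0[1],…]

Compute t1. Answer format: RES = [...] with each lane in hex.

RES = [0xaa, 0x27, 0x96, 0x21, 0x93, 0x8c, 0x30, 0xda]

→ t0 |27|21|8c|da|12|41|7f|29|
→ t1 |aa|27|96|21|93|8c|30|da|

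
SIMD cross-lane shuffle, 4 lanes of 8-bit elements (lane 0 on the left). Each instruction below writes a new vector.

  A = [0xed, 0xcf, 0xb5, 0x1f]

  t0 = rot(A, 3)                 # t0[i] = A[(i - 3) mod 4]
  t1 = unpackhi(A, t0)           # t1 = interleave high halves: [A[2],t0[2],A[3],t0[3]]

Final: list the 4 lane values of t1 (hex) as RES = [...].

  t0: cf b5 1f ed
  t1: b5 1f 1f ed

RES = [0xb5, 0x1f, 0x1f, 0xed]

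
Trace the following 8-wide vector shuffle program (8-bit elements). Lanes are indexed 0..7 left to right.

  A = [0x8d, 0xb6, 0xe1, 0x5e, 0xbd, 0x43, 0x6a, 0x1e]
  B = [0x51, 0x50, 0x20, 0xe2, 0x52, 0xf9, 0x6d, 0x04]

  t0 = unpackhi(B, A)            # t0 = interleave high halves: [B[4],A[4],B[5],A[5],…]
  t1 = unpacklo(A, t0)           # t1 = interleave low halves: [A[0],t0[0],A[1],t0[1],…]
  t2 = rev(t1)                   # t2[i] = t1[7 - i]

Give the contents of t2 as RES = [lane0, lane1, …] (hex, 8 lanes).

RES = [0x43, 0x5e, 0xf9, 0xe1, 0xbd, 0xb6, 0x52, 0x8d]

t0 = [0x52, 0xbd, 0xf9, 0x43, 0x6d, 0x6a, 0x04, 0x1e]
t1 = [0x8d, 0x52, 0xb6, 0xbd, 0xe1, 0xf9, 0x5e, 0x43]
t2 = [0x43, 0x5e, 0xf9, 0xe1, 0xbd, 0xb6, 0x52, 0x8d]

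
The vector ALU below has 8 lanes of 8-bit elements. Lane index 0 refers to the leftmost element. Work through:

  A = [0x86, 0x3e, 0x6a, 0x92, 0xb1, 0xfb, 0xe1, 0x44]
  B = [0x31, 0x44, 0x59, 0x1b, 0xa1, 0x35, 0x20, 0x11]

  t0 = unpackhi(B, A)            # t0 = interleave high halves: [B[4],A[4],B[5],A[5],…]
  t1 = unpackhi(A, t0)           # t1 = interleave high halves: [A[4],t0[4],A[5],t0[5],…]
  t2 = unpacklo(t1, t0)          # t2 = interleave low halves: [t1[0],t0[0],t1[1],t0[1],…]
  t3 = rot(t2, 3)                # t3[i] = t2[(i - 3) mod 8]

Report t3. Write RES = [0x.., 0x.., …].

RES = [ 0x35  0xe1  0xfb  0xb1  0xa1  0x20  0xb1  0xfb ]

→ t0 |a1|b1|35|fb|20|e1|11|44|
→ t1 |b1|20|fb|e1|e1|11|44|44|
→ t2 |b1|a1|20|b1|fb|35|e1|fb|
→ t3 |35|e1|fb|b1|a1|20|b1|fb|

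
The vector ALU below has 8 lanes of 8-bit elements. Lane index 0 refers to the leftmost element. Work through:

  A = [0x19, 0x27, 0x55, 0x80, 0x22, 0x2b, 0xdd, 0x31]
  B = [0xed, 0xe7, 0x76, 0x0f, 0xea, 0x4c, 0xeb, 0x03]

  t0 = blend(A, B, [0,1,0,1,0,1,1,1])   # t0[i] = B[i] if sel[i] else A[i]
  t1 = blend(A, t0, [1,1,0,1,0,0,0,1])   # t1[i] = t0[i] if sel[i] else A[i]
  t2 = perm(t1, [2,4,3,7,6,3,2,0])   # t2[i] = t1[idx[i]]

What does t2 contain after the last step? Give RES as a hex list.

RES = [ 0x55  0x22  0x0f  0x03  0xdd  0x0f  0x55  0x19 ]

t0 = [0x19, 0xe7, 0x55, 0x0f, 0x22, 0x4c, 0xeb, 0x03]
t1 = [0x19, 0xe7, 0x55, 0x0f, 0x22, 0x2b, 0xdd, 0x03]
t2 = [0x55, 0x22, 0x0f, 0x03, 0xdd, 0x0f, 0x55, 0x19]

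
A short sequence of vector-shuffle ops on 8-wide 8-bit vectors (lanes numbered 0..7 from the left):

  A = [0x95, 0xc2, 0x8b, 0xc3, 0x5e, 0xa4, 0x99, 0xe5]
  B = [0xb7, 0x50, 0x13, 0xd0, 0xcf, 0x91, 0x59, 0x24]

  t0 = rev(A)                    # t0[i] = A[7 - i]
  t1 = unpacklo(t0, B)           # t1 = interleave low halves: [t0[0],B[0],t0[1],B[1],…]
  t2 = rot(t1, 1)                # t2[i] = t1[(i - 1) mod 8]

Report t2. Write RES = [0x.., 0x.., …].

→ t0 |e5|99|a4|5e|c3|8b|c2|95|
→ t1 |e5|b7|99|50|a4|13|5e|d0|
→ t2 |d0|e5|b7|99|50|a4|13|5e|

RES = [0xd0, 0xe5, 0xb7, 0x99, 0x50, 0xa4, 0x13, 0x5e]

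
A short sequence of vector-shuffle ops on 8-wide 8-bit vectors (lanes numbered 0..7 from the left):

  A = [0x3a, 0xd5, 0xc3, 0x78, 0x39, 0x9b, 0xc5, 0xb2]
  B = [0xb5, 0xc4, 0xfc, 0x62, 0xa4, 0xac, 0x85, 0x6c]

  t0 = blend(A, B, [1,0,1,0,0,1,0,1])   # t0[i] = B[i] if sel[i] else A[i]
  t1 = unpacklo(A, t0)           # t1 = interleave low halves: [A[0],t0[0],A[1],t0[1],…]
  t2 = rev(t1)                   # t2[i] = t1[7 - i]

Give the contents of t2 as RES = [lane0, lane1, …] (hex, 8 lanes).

t0 = [0xb5, 0xd5, 0xfc, 0x78, 0x39, 0xac, 0xc5, 0x6c]
t1 = [0x3a, 0xb5, 0xd5, 0xd5, 0xc3, 0xfc, 0x78, 0x78]
t2 = [0x78, 0x78, 0xfc, 0xc3, 0xd5, 0xd5, 0xb5, 0x3a]

RES = [ 0x78  0x78  0xfc  0xc3  0xd5  0xd5  0xb5  0x3a ]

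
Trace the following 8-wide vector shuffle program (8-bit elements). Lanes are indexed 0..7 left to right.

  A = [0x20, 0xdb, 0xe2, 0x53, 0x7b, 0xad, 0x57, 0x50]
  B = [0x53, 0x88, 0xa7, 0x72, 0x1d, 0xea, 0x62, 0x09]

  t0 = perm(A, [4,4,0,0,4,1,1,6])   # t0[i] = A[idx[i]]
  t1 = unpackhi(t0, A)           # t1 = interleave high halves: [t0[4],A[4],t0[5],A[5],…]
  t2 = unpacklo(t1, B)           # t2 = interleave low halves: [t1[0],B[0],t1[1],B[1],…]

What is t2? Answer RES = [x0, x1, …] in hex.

RES = [ 0x7b  0x53  0x7b  0x88  0xdb  0xa7  0xad  0x72 ]

→ t0 |7b|7b|20|20|7b|db|db|57|
→ t1 |7b|7b|db|ad|db|57|57|50|
→ t2 |7b|53|7b|88|db|a7|ad|72|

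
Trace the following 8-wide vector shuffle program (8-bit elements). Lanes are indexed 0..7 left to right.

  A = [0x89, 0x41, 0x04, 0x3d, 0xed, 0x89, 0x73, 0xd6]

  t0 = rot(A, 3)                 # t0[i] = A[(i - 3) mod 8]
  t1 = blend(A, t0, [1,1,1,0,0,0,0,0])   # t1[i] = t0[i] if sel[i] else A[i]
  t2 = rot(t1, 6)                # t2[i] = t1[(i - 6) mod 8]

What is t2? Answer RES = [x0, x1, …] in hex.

RES = [0xd6, 0x3d, 0xed, 0x89, 0x73, 0xd6, 0x89, 0x73]

→ t0 |89|73|d6|89|41|04|3d|ed|
→ t1 |89|73|d6|3d|ed|89|73|d6|
→ t2 |d6|3d|ed|89|73|d6|89|73|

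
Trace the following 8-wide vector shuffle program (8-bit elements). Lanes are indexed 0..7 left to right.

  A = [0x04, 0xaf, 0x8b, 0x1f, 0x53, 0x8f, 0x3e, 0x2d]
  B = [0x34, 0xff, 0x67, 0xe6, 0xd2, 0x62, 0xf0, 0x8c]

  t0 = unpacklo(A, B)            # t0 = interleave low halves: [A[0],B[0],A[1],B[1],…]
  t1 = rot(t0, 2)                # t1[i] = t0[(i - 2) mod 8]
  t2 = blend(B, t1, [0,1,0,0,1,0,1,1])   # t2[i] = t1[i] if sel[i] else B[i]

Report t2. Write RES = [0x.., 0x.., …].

→ t0 |04|34|af|ff|8b|67|1f|e6|
→ t1 |1f|e6|04|34|af|ff|8b|67|
→ t2 |34|e6|67|e6|af|62|8b|67|

RES = [0x34, 0xe6, 0x67, 0xe6, 0xaf, 0x62, 0x8b, 0x67]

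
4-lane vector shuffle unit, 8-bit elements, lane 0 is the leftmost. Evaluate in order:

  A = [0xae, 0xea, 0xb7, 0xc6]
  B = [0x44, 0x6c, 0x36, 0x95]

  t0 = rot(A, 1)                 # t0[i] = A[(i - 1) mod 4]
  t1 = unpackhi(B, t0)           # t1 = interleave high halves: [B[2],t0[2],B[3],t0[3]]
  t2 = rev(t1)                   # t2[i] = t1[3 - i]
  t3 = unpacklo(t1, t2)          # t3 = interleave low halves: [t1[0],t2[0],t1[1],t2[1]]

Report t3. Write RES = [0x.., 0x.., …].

→ t0 |c6|ae|ea|b7|
→ t1 |36|ea|95|b7|
→ t2 |b7|95|ea|36|
→ t3 |36|b7|ea|95|

RES = [0x36, 0xb7, 0xea, 0x95]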